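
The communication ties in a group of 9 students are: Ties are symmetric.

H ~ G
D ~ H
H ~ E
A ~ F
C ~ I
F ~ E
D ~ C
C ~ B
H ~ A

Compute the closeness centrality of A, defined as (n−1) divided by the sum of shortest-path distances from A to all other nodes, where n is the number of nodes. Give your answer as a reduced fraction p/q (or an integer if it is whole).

8/19

Distances from A: B:4, C:3, D:2, E:2, F:1, G:2, H:1, I:4. Sum = 19.
n = 9, so closeness = 8/19.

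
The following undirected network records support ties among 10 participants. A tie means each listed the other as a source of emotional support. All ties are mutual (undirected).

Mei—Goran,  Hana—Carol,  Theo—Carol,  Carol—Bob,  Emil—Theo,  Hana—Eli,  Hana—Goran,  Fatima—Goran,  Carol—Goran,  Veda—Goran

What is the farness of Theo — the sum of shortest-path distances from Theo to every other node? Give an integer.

Distances from Theo: Bob:2, Carol:1, Eli:3, Emil:1, Fatima:3, Goran:2, Hana:2, Mei:3, Veda:3.
Sum = 2 + 1 + 3 + 1 + 3 + 2 + 2 + 3 + 3 = 20.

20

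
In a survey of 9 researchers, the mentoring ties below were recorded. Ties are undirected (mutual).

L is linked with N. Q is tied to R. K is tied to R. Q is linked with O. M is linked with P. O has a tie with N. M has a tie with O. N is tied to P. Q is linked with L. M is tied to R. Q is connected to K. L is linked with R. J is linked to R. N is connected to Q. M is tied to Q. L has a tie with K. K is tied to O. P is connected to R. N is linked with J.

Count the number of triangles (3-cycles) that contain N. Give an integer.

N's neighbors: J, L, O, P, and Q.
Neighbor pairs that are themselves tied: N–L–Q; N–O–Q. Each forms one triangle with N, for 2 in total.

2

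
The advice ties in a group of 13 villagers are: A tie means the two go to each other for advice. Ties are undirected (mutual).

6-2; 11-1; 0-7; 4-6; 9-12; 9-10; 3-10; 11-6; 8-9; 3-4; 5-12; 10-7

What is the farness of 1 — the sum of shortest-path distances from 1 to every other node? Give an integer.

59

Distances from 1: 0:7, 2:3, 3:4, 4:3, 5:8, 6:2, 7:6, 8:7, 9:6, 10:5, 11:1, 12:7.
Sum = 7 + 3 + 4 + 3 + 8 + 2 + 6 + 7 + 6 + 5 + 1 + 7 = 59.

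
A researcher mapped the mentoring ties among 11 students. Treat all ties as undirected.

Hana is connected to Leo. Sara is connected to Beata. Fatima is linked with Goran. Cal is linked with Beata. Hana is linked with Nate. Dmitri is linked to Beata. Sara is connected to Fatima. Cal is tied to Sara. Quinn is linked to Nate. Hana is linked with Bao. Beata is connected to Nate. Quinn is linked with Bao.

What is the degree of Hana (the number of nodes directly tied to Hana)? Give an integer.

Hana is directly tied to Bao, Leo, and Nate. That is 3 neighbors, so the degree of Hana is 3.

3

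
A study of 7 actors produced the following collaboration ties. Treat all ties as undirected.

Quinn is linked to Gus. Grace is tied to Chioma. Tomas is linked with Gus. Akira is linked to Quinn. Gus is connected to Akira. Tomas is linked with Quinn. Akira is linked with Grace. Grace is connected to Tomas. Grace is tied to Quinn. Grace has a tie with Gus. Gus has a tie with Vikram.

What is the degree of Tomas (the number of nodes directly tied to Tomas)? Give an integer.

3

Tomas is directly tied to Grace, Gus, and Quinn. That is 3 neighbors, so the degree of Tomas is 3.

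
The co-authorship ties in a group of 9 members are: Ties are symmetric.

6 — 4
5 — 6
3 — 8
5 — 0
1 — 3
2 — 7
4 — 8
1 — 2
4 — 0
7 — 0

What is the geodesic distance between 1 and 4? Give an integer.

One shortest route is 1 – 3 – 8 – 4, which uses 3 edges, and at distance 2 from 1 we only reach {7, 8}, which does not include 4. So d(1,4) = 3.

3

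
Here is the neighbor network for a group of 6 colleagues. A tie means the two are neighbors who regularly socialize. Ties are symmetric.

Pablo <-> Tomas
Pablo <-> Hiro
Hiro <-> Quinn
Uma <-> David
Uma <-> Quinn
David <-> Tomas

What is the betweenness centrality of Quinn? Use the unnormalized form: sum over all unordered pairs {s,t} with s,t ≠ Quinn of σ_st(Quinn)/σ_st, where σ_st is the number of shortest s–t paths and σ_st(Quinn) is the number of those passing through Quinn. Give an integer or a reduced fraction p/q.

Pairs whose geodesics pass through Quinn — Pablo–Uma: 1/2; Hiro–Uma: 1; Hiro–David: 1/2.
All other pairs contribute 0.
Summing the contributions gives betweenness(Quinn) = 2.

2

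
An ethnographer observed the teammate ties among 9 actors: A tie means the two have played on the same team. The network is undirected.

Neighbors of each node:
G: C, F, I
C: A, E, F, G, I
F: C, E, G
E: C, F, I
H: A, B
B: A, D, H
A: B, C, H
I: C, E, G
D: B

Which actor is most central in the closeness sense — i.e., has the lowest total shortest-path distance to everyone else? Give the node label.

C

Farness (sum of distances to all others) for each node — A:13, B:17, C:12, D:24, E:17, F:17, G:17, H:18, I:17.
The smallest farness is 12, for C, so C has the highest closeness.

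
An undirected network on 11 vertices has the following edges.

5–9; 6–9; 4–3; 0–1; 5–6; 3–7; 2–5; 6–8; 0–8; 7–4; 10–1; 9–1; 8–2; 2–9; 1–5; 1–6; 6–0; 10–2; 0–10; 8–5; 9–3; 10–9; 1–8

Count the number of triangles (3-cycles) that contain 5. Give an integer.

5's neighbors: 1, 2, 6, 8, and 9.
Neighbor pairs that are themselves tied: 5–1–6; 5–1–8; 5–1–9; 5–2–8; 5–2–9; 5–6–8; 5–6–9. Each forms one triangle with 5, for 7 in total.

7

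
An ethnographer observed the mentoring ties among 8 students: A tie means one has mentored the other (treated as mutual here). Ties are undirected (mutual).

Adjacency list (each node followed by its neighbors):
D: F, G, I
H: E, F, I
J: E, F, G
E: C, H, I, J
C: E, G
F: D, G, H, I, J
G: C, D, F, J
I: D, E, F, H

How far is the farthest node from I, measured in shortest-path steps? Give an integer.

Distances from I: C:2, D:1, E:1, F:1, G:2, H:1, J:2.
The largest is 2 (to G, J, and C), so the eccentricity of I is 2.

2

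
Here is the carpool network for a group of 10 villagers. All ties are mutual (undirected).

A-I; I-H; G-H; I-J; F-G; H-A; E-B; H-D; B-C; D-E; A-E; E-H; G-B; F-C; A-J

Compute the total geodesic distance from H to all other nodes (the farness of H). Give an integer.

14

Distances from H: A:1, B:2, C:3, D:1, E:1, F:2, G:1, I:1, J:2.
Sum = 1 + 2 + 3 + 1 + 1 + 2 + 1 + 1 + 2 = 14.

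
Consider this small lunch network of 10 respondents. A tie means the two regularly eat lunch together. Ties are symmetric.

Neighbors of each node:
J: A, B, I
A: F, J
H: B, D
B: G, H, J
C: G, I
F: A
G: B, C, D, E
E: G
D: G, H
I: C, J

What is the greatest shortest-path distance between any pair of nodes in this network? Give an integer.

Eccentricity of each node (its greatest distance to any other): A:4, B:3, C:4, D:5, E:5, F:5, G:4, H:4, I:3, J:3.
The maximum eccentricity is 5, realized for instance by the pair F–E via F – A – J – B – G – E. So the diameter is 5.

5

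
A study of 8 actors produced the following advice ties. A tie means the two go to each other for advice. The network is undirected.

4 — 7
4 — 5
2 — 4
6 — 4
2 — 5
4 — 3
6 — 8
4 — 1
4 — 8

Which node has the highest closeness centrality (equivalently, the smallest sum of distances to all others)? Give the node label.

Farness (sum of distances to all others) for each node — 1:13, 2:12, 3:13, 4:7, 5:12, 6:12, 7:13, 8:12.
The smallest farness is 7, for 4, so 4 has the highest closeness.

4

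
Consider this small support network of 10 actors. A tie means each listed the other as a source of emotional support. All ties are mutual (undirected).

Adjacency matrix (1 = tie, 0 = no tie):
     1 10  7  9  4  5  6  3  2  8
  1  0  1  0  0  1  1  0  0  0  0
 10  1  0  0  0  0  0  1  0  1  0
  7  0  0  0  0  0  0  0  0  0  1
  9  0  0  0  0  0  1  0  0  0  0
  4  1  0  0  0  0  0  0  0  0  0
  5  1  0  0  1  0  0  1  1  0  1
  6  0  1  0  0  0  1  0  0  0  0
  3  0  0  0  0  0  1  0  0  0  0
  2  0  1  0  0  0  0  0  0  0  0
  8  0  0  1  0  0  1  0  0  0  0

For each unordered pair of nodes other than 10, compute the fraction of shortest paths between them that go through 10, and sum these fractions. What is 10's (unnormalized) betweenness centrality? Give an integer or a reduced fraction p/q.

Pairs whose geodesics pass through 10 — 1–6: 1/2; 1–2: 1; 7–2: 2/2; 9–2: 2/2; 4–6: 1/2; 4–2: 1; 5–2: 2/2; 6–2: 1; 3–2: 2/2; 2–8: 2/2.
All other pairs contribute 0.
Summing the contributions gives betweenness(10) = 9.

9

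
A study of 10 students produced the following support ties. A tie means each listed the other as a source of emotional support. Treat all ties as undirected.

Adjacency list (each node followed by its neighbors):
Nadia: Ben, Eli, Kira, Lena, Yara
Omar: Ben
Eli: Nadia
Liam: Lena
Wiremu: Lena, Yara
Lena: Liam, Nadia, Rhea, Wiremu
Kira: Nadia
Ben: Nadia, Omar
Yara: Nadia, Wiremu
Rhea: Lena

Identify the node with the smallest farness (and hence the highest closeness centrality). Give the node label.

Farness (sum of distances to all others) for each node — Ben:19, Eli:21, Kira:21, Lena:15, Liam:23, Nadia:13, Omar:27, Rhea:23, Wiremu:21, Yara:19.
The smallest farness is 13, for Nadia, so Nadia has the highest closeness.

Nadia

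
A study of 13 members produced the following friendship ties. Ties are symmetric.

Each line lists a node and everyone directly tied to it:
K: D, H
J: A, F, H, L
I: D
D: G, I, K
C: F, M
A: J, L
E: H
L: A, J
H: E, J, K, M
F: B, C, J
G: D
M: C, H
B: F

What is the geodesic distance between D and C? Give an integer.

4

One shortest route is D – K – H – M – C, which uses 4 edges, and at distance 3 from D we only reach {E, J, M}, which does not include C. So d(D,C) = 4.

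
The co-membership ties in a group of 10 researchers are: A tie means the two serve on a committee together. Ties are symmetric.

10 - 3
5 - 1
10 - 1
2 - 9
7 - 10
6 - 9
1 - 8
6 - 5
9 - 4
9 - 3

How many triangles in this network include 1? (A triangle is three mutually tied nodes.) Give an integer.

1's neighbors are 5, 8, and 10, but none of them are tied to each other, so no triangle contains 1.

0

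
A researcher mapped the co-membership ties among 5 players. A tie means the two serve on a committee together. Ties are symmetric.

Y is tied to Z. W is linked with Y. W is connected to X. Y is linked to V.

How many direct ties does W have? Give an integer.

W is directly tied to X and Y. That is 2 neighbors, so the degree of W is 2.

2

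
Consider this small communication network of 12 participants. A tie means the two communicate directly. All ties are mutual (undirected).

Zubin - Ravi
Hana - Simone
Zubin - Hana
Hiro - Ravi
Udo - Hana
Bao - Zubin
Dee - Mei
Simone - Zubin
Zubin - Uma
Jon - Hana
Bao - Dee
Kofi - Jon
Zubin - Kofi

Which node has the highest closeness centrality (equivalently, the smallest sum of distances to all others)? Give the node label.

Zubin

Farness (sum of distances to all others) for each node — Bao:23, Dee:31, Hana:22, Hiro:35, Jon:30, Kofi:25, Mei:41, Ravi:25, Simone:24, Udo:32, Uma:27, Zubin:17.
The smallest farness is 17, for Zubin, so Zubin has the highest closeness.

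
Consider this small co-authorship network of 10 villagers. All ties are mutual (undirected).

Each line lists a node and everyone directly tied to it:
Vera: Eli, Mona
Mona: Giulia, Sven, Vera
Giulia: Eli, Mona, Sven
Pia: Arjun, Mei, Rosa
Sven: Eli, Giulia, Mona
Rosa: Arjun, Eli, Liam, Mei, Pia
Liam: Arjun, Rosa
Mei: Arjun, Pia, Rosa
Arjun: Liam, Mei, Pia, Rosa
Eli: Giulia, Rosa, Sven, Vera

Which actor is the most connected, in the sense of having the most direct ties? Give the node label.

Rosa

Degrees — Arjun:4, Eli:4, Giulia:3, Liam:2, Mei:3, Mona:3, Pia:3, Rosa:5, Sven:3, Vera:2.
The maximum is 5, attained only by Rosa.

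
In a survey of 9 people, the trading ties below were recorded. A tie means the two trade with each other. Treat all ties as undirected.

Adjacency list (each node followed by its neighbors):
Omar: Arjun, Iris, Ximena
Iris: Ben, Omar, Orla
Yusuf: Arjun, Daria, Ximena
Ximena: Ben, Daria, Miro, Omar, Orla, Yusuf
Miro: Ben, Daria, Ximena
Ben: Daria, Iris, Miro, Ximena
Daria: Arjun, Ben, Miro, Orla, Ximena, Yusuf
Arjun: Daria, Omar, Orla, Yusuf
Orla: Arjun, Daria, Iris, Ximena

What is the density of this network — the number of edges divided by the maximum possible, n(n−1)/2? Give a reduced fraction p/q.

There are 18 edges and 9 nodes, so the maximum possible is C(9,2) = 36.
Density = 18/36 = 1/2.

1/2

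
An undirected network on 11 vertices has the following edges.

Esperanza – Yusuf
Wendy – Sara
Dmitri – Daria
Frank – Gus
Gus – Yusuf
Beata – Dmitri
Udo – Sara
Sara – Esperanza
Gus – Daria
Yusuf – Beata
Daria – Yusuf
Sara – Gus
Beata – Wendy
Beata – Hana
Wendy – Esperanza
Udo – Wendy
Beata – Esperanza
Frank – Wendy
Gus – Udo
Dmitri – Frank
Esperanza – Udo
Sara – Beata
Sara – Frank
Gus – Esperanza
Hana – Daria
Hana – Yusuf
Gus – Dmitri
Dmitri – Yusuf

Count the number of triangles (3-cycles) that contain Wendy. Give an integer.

Wendy's neighbors: Beata, Esperanza, Frank, Sara, and Udo.
Neighbor pairs that are themselves tied: Wendy–Beata–Esperanza; Wendy–Beata–Sara; Wendy–Esperanza–Sara; Wendy–Esperanza–Udo; Wendy–Frank–Sara; Wendy–Sara–Udo. Each forms one triangle with Wendy, for 6 in total.

6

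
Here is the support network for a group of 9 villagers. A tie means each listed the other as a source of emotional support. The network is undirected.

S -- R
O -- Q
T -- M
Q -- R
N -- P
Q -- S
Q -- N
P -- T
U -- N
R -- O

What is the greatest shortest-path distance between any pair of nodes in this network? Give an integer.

5

Eccentricity of each node (its greatest distance to any other): M:5, N:3, O:5, P:3, Q:4, R:5, S:5, T:4, U:4.
The maximum eccentricity is 5, realized for instance by the pair O–M via O – Q – N – P – T – M. So the diameter is 5.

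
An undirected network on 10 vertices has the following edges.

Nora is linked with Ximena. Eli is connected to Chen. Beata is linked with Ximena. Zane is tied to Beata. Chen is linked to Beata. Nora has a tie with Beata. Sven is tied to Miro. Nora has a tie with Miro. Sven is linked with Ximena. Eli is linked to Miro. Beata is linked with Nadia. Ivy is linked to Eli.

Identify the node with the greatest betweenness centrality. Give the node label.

Beata

Unnormalized betweenness of each node: Beata:109/6, Chen:20/3, Eli:19/2, Ivy:0, Miro:19/3, Nadia:0, Nora:25/6, Sven:7/6, Ximena:4, Zane:0.
Beata has the largest value, 109/6, making it the main broker — the node through which the most shortest paths run.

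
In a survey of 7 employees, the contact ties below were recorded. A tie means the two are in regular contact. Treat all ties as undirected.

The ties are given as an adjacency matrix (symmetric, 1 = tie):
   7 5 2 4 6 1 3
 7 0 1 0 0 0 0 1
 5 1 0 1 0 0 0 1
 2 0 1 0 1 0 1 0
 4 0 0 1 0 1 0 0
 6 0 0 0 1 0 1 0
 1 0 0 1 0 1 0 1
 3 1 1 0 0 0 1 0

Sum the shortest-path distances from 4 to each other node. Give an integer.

12

Distances from 4: 1:2, 2:1, 3:3, 5:2, 6:1, 7:3.
Sum = 2 + 1 + 3 + 2 + 1 + 3 = 12.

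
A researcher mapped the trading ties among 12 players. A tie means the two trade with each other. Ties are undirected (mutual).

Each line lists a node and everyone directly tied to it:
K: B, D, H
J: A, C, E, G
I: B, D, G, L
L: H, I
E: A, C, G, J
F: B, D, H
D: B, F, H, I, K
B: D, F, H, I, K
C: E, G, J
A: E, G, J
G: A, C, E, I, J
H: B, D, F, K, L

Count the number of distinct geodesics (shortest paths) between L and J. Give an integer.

1

The shortest distance is 3, and the only length-3 path is L–I–G–J. So there is exactly 1 shortest path.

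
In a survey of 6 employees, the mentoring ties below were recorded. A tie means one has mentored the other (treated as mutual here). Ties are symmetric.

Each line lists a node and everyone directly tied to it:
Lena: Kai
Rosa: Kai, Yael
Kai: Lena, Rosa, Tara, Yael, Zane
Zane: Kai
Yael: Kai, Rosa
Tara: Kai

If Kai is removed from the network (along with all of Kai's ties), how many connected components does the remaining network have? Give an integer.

Without Kai, the remaining ties split the others into: {Zane}; {Rosa, Yael}; {Tara}; {Lena}.
That's 4 separate components.

4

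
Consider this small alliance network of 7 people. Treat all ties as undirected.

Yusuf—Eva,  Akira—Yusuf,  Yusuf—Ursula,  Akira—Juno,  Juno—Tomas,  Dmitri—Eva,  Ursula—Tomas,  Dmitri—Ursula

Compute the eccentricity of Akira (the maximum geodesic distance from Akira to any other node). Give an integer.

3

Distances from Akira: Dmitri:3, Eva:2, Juno:1, Tomas:2, Ursula:2, Yusuf:1.
The largest is 3 (to Dmitri), so the eccentricity of Akira is 3.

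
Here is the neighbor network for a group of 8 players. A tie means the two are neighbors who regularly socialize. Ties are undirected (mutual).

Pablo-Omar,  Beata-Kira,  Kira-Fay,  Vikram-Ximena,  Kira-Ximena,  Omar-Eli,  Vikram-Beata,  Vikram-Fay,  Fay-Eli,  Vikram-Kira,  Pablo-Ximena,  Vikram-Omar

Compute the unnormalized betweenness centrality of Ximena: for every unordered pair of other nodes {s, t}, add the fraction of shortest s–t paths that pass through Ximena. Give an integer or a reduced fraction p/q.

Pairs whose geodesics pass through Ximena — Fay–Pablo: 2/4; Pablo–Kira: 1; Pablo–Beata: 2/3; Pablo–Vikram: 1/2.
All other pairs contribute 0.
Summing the contributions gives betweenness(Ximena) = 8/3.

8/3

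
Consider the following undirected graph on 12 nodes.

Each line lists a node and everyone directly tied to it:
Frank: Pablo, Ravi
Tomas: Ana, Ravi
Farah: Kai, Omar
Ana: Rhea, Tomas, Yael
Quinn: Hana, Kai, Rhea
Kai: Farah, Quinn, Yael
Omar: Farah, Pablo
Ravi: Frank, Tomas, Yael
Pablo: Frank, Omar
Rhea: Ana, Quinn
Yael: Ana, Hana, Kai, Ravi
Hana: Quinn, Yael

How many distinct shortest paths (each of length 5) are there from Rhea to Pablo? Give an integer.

The shortest distance is 5. The length-5 paths are: Rhea–Quinn–Kai–Farah–Omar–Pablo; Rhea–Ana–Tomas–Ravi–Frank–Pablo; Rhea–Ana–Yael–Ravi–Frank–Pablo.
That gives 3 distinct shortest paths.

3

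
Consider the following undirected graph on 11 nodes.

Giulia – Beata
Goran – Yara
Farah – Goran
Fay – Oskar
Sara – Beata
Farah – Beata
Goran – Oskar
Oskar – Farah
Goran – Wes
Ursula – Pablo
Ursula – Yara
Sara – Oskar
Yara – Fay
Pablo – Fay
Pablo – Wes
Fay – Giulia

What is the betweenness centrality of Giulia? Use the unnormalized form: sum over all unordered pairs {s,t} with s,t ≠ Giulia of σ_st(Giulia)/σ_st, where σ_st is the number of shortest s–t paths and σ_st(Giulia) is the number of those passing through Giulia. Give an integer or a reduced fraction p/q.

19/6

Pairs whose geodesics pass through Giulia — Yara–Beata: 1/2; Fay–Beata: 1; Beata–Pablo: 1; Beata–Ursula: 2/3.
All other pairs contribute 0.
Summing the contributions gives betweenness(Giulia) = 19/6.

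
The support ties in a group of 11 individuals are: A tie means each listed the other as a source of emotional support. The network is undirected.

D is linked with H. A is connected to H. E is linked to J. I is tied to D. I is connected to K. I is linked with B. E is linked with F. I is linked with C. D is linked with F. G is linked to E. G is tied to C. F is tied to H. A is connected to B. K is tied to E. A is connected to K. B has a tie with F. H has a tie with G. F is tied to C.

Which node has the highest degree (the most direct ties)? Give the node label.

Degrees — A:3, B:3, C:3, D:3, E:4, F:5, G:3, H:4, I:4, J:1, K:3.
The maximum is 5, attained only by F.

F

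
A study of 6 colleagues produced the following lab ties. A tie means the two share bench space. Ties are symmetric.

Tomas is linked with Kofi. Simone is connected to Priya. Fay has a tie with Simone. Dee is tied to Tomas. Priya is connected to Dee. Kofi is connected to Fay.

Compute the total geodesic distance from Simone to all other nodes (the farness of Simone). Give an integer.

Distances from Simone: Dee:2, Fay:1, Kofi:2, Priya:1, Tomas:3.
Sum = 2 + 1 + 2 + 1 + 3 = 9.

9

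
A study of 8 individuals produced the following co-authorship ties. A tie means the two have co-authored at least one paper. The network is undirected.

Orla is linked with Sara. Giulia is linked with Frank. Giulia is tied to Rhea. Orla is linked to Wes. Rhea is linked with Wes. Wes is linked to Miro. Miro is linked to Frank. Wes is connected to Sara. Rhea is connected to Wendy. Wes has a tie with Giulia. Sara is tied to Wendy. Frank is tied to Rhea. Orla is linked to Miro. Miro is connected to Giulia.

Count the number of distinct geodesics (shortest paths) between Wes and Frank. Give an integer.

The shortest distance is 2. The length-2 paths are: Wes–Miro–Frank; Wes–Rhea–Frank; Wes–Giulia–Frank.
That gives 3 distinct shortest paths.

3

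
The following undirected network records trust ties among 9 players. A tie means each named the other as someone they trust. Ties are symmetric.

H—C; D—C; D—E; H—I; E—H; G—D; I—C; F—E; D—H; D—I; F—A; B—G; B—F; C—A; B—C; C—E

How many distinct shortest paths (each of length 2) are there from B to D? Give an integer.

2

The shortest distance is 2. The length-2 paths are: B–C–D; B–G–D.
That gives 2 distinct shortest paths.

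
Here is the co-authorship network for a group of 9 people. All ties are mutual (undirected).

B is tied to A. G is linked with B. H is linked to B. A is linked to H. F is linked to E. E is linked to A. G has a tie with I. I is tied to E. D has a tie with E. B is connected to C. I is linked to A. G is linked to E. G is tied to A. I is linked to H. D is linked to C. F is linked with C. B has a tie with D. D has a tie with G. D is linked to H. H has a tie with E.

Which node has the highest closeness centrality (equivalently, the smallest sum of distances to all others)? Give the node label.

E

Farness (sum of distances to all others) for each node — A:11, B:11, C:14, D:11, E:10, F:14, G:11, H:11, I:13.
The smallest farness is 10, for E, so E has the highest closeness.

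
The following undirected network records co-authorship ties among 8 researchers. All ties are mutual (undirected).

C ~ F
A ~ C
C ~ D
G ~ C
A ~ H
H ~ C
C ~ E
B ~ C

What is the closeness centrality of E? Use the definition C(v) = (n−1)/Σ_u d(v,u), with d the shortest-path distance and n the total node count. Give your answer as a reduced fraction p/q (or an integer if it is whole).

7/13

Distances from E: A:2, B:2, C:1, D:2, F:2, G:2, H:2. Sum = 13.
n = 8, so closeness = 7/13.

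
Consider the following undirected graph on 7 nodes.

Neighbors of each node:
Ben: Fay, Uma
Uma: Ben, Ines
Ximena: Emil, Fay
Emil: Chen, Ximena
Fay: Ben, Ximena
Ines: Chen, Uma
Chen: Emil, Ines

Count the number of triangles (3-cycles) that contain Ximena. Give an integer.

0

Ximena's neighbors are Emil and Fay, but none of them are tied to each other, so no triangle contains Ximena.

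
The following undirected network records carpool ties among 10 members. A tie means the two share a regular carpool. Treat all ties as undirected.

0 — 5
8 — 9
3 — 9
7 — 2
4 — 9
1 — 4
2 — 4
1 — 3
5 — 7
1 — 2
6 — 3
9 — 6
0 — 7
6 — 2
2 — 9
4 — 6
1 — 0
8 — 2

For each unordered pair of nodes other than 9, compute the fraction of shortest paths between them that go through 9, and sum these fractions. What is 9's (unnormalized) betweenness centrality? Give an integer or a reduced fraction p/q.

35/12

Pairs whose geodesics pass through 9 — 6–8: 1/2; 4–3: 1/3; 4–8: 1/2; 3–2: 1/3; 3–8: 1; 3–7: 1/4.
All other pairs contribute 0.
Summing the contributions gives betweenness(9) = 35/12.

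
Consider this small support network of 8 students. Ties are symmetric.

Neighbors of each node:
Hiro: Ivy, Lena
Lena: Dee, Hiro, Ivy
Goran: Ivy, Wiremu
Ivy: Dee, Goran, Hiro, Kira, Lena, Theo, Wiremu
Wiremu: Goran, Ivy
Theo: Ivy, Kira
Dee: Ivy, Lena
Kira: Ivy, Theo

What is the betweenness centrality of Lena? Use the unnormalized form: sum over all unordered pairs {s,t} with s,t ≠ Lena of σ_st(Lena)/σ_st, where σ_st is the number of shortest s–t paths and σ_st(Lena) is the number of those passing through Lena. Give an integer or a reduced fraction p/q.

Pairs whose geodesics pass through Lena — Hiro–Dee: 1/2.
All other pairs contribute 0.
Summing the contributions gives betweenness(Lena) = 1/2.

1/2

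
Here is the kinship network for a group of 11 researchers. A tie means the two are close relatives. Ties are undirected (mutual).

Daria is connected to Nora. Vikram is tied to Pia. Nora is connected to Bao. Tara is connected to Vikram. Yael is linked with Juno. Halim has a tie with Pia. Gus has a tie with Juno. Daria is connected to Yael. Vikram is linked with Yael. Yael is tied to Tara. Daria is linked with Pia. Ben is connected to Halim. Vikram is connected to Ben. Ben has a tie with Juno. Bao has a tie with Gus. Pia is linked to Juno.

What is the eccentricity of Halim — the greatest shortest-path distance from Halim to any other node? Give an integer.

4

Distances from Halim: Bao:4, Ben:1, Daria:2, Gus:3, Juno:2, Nora:3, Pia:1, Tara:3, Vikram:2, Yael:3.
The largest is 4 (to Bao), so the eccentricity of Halim is 4.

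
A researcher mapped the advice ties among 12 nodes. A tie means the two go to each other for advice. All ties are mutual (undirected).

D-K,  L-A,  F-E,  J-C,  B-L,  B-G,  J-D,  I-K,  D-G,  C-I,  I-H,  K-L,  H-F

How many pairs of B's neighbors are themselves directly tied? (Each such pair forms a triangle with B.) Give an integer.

B's neighbors are G and L, but none of them are tied to each other, so no triangle contains B.

0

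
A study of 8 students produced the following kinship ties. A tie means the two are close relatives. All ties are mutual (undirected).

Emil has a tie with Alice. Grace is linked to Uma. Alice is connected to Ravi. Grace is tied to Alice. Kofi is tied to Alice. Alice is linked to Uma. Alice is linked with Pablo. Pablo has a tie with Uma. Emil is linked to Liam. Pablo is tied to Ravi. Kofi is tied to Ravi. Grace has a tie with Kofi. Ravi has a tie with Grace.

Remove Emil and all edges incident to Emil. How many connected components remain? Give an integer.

Without Emil, the remaining ties split the others into: {Alice, Grace, Kofi, Pablo, Ravi, Uma}; {Liam}.
That's 2 separate components.

2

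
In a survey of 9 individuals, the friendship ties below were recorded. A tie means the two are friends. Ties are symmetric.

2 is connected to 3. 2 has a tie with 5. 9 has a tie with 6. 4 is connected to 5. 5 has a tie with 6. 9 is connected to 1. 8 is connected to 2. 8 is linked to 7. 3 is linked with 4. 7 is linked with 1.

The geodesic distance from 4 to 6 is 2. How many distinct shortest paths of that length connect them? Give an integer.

1

The shortest distance is 2, and the only length-2 path is 4–5–6. So there is exactly 1 shortest path.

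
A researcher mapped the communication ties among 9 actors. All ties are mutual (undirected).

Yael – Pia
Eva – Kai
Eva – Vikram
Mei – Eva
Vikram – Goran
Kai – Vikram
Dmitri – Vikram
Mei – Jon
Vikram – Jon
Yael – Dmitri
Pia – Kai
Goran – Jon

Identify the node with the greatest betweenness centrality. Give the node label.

Unnormalized betweenness of each node: Dmitri:25/6, Eva:11/3, Goran:0, Jon:7/3, Kai:35/6, Mei:1/2, Pia:11/6, Vikram:41/3, Yael:1.
Vikram has the largest value, 41/3, making it the main broker — the node through which the most shortest paths run.

Vikram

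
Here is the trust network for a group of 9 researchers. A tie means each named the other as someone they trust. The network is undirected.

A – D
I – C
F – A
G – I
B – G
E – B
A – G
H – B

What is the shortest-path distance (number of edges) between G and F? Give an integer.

2

One shortest route is G – A – F, which uses 2 edges, and G and F are not directly tied, so nothing shorter exists. So d(G,F) = 2.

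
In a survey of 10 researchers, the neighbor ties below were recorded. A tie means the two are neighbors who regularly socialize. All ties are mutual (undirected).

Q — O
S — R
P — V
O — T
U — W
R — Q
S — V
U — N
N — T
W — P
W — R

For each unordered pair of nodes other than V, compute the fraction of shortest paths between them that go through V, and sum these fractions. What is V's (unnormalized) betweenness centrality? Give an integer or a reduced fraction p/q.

Pairs whose geodesics pass through V — S–P: 1.
All other pairs contribute 0.
Summing the contributions gives betweenness(V) = 1.

1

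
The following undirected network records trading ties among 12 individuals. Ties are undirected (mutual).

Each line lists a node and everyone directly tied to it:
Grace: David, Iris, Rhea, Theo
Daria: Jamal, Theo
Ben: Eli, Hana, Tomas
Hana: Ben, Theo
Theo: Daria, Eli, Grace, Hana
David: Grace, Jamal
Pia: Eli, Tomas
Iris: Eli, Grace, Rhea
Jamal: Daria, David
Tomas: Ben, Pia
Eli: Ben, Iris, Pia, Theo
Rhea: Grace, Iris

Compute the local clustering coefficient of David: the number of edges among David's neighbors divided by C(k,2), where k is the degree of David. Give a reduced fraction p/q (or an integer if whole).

David's neighbors: Grace and Jamal (k = 2).
Possible neighbor pairs: C(2,2) = 1. Edges among them: none → e = 0.
Clustering(David) = 0/1.

0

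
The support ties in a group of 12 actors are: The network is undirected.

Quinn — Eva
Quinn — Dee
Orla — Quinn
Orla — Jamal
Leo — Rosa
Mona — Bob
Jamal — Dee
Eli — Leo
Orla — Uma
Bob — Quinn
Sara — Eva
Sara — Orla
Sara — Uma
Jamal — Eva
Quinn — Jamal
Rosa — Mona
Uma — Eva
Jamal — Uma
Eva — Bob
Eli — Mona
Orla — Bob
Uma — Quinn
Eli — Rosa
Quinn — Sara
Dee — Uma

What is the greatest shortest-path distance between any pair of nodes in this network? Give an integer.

Eccentricity of each node (its greatest distance to any other): Bob:3, Dee:5, Eli:4, Eva:4, Jamal:5, Leo:5, Mona:3, Orla:4, Quinn:4, Rosa:4, Sara:5, Uma:5.
The maximum eccentricity is 5, realized for instance by the pair Uma–Leo via Uma – Quinn – Bob – Mona – Rosa – Leo. So the diameter is 5.

5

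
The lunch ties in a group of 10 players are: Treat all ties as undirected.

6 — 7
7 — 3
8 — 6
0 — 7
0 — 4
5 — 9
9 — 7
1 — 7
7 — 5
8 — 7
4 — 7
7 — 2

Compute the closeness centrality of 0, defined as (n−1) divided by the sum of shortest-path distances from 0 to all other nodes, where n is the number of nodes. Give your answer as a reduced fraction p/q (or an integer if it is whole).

Distances from 0: 1:2, 2:2, 3:2, 4:1, 5:2, 6:2, 7:1, 8:2, 9:2. Sum = 16.
n = 10, so closeness = 9/16.

9/16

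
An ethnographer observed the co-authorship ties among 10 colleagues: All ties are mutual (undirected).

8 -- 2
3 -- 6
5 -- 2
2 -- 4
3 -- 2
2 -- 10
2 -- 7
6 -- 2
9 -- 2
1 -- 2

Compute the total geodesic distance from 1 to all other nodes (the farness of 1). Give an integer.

17

Distances from 1: 2:1, 3:2, 4:2, 5:2, 6:2, 7:2, 8:2, 9:2, 10:2.
Sum = 1 + 2 + 2 + 2 + 2 + 2 + 2 + 2 + 2 = 17.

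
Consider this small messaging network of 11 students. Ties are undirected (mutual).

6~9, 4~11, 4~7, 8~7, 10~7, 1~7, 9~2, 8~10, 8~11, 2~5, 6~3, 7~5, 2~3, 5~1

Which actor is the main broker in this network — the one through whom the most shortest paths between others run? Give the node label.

Unnormalized betweenness of each node: 1:0, 2:43/2, 3:4, 4:7/2, 5:24, 6:1/2, 7:51/2, 8:9/2, 9:4, 10:0, 11:1/2.
7 has the largest value, 51/2, making it the main broker — the node through which the most shortest paths run.

7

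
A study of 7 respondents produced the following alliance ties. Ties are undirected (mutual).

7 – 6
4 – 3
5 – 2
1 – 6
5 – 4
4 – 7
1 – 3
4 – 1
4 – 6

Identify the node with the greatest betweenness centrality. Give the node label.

Unnormalized betweenness of each node: 1:1/2, 2:0, 3:0, 4:10, 5:5, 6:1/2, 7:0.
4 has the largest value, 10, making it the main broker — the node through which the most shortest paths run.

4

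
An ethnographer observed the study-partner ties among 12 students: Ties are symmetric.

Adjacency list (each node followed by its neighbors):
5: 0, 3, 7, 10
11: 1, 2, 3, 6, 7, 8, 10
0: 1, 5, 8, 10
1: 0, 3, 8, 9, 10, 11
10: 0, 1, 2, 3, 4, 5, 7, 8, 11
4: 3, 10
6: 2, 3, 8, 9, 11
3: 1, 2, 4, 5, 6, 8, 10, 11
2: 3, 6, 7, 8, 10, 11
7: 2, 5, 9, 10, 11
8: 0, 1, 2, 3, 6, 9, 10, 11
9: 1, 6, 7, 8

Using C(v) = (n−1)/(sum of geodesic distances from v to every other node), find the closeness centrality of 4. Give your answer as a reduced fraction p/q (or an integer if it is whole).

11/21

Distances from 4: 0:2, 1:2, 2:2, 3:1, 5:2, 6:2, 7:2, 8:2, 9:3, 10:1, 11:2. Sum = 21.
n = 12, so closeness = 11/21.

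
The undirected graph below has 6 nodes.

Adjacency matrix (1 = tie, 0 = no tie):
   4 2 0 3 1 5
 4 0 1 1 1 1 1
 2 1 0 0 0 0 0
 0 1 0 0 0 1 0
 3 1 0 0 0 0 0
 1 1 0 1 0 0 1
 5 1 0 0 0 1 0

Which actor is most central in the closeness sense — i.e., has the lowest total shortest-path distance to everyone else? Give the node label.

4

Farness (sum of distances to all others) for each node — 0:8, 1:7, 2:9, 3:9, 4:5, 5:8.
The smallest farness is 5, for 4, so 4 has the highest closeness.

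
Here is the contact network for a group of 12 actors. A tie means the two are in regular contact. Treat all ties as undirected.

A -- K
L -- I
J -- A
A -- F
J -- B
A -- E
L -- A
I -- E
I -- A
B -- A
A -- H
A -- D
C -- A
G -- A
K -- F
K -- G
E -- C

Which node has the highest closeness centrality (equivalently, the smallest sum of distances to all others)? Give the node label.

A

Farness (sum of distances to all others) for each node — A:11, B:20, C:20, D:21, E:19, F:20, G:20, H:21, I:19, J:20, K:19, L:20.
The smallest farness is 11, for A, so A has the highest closeness.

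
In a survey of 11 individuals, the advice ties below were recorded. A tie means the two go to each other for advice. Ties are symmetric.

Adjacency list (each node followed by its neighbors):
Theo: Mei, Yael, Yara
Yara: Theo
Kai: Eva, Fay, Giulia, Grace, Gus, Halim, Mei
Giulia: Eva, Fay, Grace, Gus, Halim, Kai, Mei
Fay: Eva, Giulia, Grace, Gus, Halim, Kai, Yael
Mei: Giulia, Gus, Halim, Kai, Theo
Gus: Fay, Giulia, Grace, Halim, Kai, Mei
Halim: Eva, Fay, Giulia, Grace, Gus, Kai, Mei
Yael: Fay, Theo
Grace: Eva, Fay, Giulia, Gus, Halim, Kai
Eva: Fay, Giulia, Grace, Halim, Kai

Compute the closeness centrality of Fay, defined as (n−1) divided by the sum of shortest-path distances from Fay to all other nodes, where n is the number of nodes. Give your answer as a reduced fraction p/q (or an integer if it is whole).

5/7

Distances from Fay: Eva:1, Giulia:1, Grace:1, Gus:1, Halim:1, Kai:1, Mei:2, Theo:2, Yael:1, Yara:3. Sum = 14.
n = 11, so closeness = 10/14 = 5/7.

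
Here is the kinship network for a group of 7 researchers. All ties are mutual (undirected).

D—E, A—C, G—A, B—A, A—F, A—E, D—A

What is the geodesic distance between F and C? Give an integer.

2

One shortest route is F – A – C, which uses 2 edges, and F and C are not directly tied, so nothing shorter exists. So d(F,C) = 2.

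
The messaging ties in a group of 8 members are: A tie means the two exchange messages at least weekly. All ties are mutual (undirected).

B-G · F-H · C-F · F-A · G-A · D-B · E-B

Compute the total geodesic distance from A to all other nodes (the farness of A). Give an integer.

Distances from A: B:2, C:2, D:3, E:3, F:1, G:1, H:2.
Sum = 2 + 2 + 3 + 3 + 1 + 1 + 2 = 14.

14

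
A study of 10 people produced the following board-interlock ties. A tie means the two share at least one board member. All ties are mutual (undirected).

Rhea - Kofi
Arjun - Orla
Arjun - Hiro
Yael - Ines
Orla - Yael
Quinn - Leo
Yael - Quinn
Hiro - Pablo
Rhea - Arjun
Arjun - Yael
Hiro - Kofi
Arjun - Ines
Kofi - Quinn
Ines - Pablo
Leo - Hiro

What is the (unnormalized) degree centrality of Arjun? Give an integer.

5

Arjun is directly tied to Hiro, Ines, Orla, Rhea, and Yael. That is 5 neighbors, so the degree of Arjun is 5.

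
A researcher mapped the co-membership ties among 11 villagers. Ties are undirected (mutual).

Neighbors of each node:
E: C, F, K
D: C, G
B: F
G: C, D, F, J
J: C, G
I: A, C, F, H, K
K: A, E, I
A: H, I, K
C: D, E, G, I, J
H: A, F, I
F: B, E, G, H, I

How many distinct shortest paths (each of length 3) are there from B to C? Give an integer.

The shortest distance is 3. The length-3 paths are: B–F–E–C; B–F–I–C; B–F–G–C.
That gives 3 distinct shortest paths.

3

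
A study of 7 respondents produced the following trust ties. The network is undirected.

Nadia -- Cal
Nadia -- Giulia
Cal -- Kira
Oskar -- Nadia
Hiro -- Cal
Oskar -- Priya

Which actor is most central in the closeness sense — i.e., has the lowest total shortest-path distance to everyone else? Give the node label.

Nadia

Farness (sum of distances to all others) for each node — Cal:10, Giulia:14, Hiro:15, Kira:15, Nadia:9, Oskar:12, Priya:17.
The smallest farness is 9, for Nadia, so Nadia has the highest closeness.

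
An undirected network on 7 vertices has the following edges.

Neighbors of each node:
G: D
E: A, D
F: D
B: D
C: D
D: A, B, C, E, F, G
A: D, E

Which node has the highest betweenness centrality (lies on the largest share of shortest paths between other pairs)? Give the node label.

D

Unnormalized betweenness of each node: A:0, B:0, C:0, D:14, E:0, F:0, G:0.
D has the largest value, 14, making it the main broker — the node through which the most shortest paths run.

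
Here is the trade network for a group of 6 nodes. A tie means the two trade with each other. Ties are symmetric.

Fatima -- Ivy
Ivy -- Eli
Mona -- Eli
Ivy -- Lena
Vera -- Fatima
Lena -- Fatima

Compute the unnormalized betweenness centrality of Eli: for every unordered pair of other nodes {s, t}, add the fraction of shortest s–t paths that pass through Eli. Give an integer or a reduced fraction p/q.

4

Pairs whose geodesics pass through Eli — Mona–Ivy: 1; Mona–Fatima: 1; Mona–Vera: 1; Mona–Lena: 1.
All other pairs contribute 0.
Summing the contributions gives betweenness(Eli) = 4.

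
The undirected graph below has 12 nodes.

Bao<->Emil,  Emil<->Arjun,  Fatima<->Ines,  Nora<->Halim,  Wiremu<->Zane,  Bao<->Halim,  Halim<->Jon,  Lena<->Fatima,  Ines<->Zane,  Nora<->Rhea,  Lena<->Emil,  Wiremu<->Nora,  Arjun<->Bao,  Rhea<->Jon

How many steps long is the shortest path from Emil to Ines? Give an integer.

3

One shortest route is Emil – Lena – Fatima – Ines, which uses 3 edges, and at distance 2 from Emil we only reach {Fatima, Halim}, which does not include Ines. So d(Emil,Ines) = 3.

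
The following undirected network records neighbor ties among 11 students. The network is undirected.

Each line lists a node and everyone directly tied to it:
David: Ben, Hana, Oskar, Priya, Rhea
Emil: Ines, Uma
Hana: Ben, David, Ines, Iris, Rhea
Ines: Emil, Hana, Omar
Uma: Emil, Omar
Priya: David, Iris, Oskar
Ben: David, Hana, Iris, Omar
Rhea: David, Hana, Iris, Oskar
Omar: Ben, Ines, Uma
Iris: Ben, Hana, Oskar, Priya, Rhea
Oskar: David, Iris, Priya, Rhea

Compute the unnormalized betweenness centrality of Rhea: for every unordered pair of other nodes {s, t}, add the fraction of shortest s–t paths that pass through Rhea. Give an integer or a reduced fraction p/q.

Pairs whose geodesics pass through Rhea — Emil–Oskar: 1/3; Ines–Oskar: 1/3; David–Iris: 1/5; Oskar–Hana: 1/3.
All other pairs contribute 0.
Summing the contributions gives betweenness(Rhea) = 6/5.

6/5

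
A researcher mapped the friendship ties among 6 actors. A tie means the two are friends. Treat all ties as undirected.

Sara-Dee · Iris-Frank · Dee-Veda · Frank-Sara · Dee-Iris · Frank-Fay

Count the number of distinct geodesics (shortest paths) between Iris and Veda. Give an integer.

The shortest distance is 2, and the only length-2 path is Iris–Dee–Veda. So there is exactly 1 shortest path.

1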